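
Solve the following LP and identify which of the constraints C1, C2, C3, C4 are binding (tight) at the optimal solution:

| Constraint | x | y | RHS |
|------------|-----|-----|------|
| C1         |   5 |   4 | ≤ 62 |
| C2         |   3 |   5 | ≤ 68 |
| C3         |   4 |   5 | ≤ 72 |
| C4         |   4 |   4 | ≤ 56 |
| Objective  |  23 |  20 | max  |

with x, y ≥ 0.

At x = 6, y = 8, compute slack b - a·x for each constraint:
  C1: 62 − 62 = 0  (binding)
  C2: 68 − 58 = 10  (slack)
  C3: 72 − 64 = 8  (slack)
  C4: 56 − 56 = 0  (binding)

Optimal: x = 6, y = 8
Binding: C1, C4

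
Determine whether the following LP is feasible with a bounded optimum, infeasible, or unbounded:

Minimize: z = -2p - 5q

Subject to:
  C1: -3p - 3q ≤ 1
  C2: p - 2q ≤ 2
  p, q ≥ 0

Unbounded (objective can decrease without bound)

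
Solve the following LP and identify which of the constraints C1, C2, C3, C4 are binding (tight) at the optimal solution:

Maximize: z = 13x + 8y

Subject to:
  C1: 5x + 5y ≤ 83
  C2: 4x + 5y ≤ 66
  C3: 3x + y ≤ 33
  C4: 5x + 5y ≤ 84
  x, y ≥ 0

At x = 9, y = 6, compute slack b - a·x for each constraint:
  C1: 83 − 75 = 8  (slack)
  C2: 66 − 66 = 0  (binding)
  C3: 33 − 33 = 0  (binding)
  C4: 84 − 75 = 9  (slack)

Optimal: x = 9, y = 6
Binding: C2, C3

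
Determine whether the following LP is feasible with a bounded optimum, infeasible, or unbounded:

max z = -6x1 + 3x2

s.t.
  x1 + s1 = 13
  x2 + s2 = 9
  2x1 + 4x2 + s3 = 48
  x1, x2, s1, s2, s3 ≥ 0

Feasible with a bounded optimal solution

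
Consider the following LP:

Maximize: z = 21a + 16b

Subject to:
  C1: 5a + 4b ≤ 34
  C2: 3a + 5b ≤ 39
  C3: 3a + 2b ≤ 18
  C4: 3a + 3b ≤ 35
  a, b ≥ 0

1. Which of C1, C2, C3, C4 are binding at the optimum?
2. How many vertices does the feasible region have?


1. C1, C3
2. 5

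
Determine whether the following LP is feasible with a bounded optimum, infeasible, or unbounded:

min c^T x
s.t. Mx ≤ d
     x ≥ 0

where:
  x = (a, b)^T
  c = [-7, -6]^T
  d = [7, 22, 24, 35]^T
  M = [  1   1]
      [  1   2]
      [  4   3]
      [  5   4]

Feasible with a bounded optimal solution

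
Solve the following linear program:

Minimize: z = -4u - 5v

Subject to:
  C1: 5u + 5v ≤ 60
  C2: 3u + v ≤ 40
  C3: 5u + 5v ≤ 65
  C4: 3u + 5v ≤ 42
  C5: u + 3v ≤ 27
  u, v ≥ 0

Evaluate the objective at each vertex of the feasible region:
  z(0, 0) = 0
  z(12, 0) = -48
  z(9, 3) = -51  ←
  z(0, 8.4) = -42
The minimum is at u = 9, v = 3.

u = 9, v = 3, z = -51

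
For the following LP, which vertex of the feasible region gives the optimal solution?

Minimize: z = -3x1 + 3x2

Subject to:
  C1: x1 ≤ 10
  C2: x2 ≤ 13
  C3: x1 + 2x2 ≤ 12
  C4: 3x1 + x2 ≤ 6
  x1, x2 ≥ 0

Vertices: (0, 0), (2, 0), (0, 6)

Evaluate the objective at each vertex of the feasible region:
  z(0, 0) = 0
  z(2, 0) = -6  ←
  z(0, 6) = 18
The minimum is at x1 = 2, x2 = 0.

(2, 0)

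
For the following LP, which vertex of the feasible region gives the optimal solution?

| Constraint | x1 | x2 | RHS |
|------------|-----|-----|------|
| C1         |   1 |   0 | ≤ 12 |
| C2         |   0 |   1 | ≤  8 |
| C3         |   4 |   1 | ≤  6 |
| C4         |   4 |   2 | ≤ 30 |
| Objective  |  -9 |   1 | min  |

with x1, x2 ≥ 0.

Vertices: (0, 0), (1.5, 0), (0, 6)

Evaluate the objective at each vertex of the feasible region:
  z(0, 0) = 0
  z(1.5, 0) = -13.5  ←
  z(0, 6) = 6
The minimum is at x1 = 1.5, x2 = 0.

(1.5, 0)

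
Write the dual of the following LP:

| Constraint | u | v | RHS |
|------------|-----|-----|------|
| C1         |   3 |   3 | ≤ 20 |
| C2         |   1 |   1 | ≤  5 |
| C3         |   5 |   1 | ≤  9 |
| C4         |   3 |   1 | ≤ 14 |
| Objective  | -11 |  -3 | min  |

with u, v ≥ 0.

Primal min cᵀx s.t. Ax ≤ b, x ≥ 0  →  Dual max −bᵀy s.t. Aᵀy ≥ −c, y ≥ 0.

Maximize: z = -20y1 - 5y2 - 9y3 - 14y4

Subject to:
  3y1 + y2 + 5y3 + 3y4 ≥ 11
  3y1 + y2 + y3 + y4 ≥ 3
  y1, y2, y3, y4 ≥ 0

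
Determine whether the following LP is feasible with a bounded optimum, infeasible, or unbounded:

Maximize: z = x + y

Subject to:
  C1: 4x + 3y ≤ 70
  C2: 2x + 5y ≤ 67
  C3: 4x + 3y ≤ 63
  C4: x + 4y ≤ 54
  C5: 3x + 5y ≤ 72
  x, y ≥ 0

Feasible with a bounded optimal solution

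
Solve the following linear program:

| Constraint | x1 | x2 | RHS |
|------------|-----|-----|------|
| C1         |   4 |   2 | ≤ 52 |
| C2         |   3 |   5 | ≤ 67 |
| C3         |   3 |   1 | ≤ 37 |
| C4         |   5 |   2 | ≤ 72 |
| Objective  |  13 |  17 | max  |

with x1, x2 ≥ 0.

Evaluate the objective at each vertex of the feasible region:
  z(0, 0) = 0
  z(12.33, 0) = 160.3
  z(11, 4) = 211
  z(9, 8) = 253  ←
  z(0, 13.4) = 227.8
The maximum is at x1 = 9, x2 = 8.

x1 = 9, x2 = 8, z = 253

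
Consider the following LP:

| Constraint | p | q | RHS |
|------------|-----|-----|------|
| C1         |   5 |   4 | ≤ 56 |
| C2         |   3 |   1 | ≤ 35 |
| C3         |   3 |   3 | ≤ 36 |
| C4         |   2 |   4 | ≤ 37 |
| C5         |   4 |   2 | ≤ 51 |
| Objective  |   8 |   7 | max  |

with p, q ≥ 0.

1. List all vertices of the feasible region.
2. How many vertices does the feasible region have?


1. (0, 0), (11.2, 0), (8, 4), (5.5, 6.5), (0, 9.25)
2. 5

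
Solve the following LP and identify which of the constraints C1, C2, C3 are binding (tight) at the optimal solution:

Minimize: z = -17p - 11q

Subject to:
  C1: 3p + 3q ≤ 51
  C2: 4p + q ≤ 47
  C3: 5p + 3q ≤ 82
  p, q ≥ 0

At p = 10, q = 7, compute slack b - a·x for each constraint:
  C1: 51 − 51 = 0  (binding)
  C2: 47 − 47 = 0  (binding)
  C3: 82 − 71 = 11  (slack)

Optimal: p = 10, q = 7
Binding: C1, C2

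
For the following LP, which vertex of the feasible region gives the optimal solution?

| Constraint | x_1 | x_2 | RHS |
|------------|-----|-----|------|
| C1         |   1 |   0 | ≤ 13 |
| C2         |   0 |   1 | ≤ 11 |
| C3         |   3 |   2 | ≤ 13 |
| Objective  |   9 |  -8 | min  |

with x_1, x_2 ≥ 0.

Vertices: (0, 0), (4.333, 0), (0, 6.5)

Evaluate the objective at each vertex of the feasible region:
  z(0, 0) = 0
  z(4.333, 0) = 39
  z(0, 6.5) = -52  ←
The minimum is at x_1 = 0, x_2 = 6.5.

(0, 6.5)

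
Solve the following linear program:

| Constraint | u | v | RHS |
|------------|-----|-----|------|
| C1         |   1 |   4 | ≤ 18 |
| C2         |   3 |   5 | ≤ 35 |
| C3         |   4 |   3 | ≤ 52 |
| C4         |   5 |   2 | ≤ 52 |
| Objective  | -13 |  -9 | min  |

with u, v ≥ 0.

Evaluate the objective at each vertex of the feasible region:
  z(0, 0) = 0
  z(10.4, 0) = -135.2
  z(10, 1) = -139  ←
  z(7.143, 2.714) = -117.3
  z(0, 4.5) = -40.5
The minimum is at u = 10, v = 1.

u = 10, v = 1, z = -139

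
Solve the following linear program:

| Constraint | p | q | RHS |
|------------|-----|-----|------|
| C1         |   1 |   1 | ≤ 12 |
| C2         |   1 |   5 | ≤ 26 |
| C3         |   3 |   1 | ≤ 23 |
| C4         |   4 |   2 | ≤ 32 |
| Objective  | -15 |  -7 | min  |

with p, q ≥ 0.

Evaluate the objective at each vertex of the feasible region:
  z(0, 0) = 0
  z(7.667, 0) = -115
  z(7, 2) = -119  ←
  z(6, 4) = -118
  z(0, 5.2) = -36.4
The minimum is at p = 7, q = 2.

p = 7, q = 2, z = -119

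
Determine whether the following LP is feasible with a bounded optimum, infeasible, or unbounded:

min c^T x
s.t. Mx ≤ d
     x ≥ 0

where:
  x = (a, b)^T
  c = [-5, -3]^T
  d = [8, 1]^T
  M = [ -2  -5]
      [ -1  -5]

Unbounded (objective can decrease without bound)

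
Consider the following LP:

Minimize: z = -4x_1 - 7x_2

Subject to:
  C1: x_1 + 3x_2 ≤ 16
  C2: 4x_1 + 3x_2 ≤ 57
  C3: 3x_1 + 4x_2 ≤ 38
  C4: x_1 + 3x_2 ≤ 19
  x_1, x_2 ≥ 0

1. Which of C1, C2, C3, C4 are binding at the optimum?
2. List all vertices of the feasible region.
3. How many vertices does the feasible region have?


1. C1, C3
2. (0, 0), (12.67, 0), (10, 2), (0, 5.333)
3. 4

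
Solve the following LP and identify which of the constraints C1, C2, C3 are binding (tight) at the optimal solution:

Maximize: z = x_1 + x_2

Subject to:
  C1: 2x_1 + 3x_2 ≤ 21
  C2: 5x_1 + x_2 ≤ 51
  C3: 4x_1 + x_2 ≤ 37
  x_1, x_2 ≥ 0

At x_1 = 9, x_2 = 1, compute slack b - a·x for each constraint:
  C1: 21 − 21 = 0  (binding)
  C2: 51 − 46 = 5  (slack)
  C3: 37 − 37 = 0  (binding)

Optimal: x_1 = 9, x_2 = 1
Binding: C1, C3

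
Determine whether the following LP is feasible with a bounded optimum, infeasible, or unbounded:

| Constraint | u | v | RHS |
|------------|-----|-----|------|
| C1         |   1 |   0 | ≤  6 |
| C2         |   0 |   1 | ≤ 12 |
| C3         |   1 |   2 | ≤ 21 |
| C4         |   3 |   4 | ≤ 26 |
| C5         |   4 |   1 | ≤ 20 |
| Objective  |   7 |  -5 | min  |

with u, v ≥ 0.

Feasible with a bounded optimal solution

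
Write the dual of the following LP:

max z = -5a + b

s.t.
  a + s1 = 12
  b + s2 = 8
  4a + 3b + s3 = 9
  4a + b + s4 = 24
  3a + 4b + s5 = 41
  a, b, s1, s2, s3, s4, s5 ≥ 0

Primal max cᵀx s.t. Ax ≤ b, x ≥ 0  →  Dual min bᵀy s.t. Aᵀy ≥ c, y ≥ 0.

Minimize: z = 12y1 + 8y2 + 9y3 + 24y4 + 41y5

Subject to:
  y1 + 4y3 + 4y4 + 3y5 ≥ -5
  y2 + 3y3 + y4 + 4y5 ≥ 1
  y1, y2, y3, y4, y5 ≥ 0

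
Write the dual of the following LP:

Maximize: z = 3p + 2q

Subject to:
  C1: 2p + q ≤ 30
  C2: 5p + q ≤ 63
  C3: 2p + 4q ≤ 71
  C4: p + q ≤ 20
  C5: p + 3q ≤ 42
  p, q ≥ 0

Primal max cᵀx s.t. Ax ≤ b, x ≥ 0  →  Dual min bᵀy s.t. Aᵀy ≥ c, y ≥ 0.

Minimize: z = 30y1 + 63y2 + 71y3 + 20y4 + 42y5

Subject to:
  2y1 + 5y2 + 2y3 + y4 + y5 ≥ 3
  y1 + y2 + 4y3 + y4 + 3y5 ≥ 2
  y1, y2, y3, y4, y5 ≥ 0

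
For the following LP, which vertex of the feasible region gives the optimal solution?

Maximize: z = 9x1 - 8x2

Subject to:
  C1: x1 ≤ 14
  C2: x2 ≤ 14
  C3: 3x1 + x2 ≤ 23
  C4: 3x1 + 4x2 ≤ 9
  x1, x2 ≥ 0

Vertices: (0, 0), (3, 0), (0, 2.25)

Evaluate the objective at each vertex of the feasible region:
  z(0, 0) = 0
  z(3, 0) = 27  ←
  z(0, 2.25) = -18
The maximum is at x1 = 3, x2 = 0.

(3, 0)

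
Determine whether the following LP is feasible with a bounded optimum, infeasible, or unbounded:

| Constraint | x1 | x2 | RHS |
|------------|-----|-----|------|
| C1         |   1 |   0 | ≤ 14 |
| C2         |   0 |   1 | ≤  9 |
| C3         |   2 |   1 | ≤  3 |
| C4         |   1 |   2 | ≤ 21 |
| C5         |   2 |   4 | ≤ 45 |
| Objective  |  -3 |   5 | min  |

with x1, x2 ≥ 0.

Feasible with a bounded optimal solution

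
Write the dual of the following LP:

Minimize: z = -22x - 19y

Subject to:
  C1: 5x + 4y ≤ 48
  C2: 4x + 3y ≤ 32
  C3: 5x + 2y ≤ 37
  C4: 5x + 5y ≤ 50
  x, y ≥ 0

Primal min cᵀx s.t. Ax ≤ b, x ≥ 0  →  Dual max −bᵀy s.t. Aᵀy ≥ −c, y ≥ 0.

Maximize: z = -48y1 - 32y2 - 37y3 - 50y4

Subject to:
  5y1 + 4y2 + 5y3 + 5y4 ≥ 22
  4y1 + 3y2 + 2y3 + 5y4 ≥ 19
  y1, y2, y3, y4 ≥ 0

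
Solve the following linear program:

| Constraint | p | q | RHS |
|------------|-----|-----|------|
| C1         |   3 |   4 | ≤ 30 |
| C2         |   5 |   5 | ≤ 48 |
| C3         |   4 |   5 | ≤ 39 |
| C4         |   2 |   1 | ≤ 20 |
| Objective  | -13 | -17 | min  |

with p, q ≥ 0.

Evaluate the objective at each vertex of the feasible region:
  z(0, 0) = 0
  z(9.6, 0) = -124.8
  z(9, 0.6) = -127.2
  z(6, 3) = -129  ←
  z(0, 7.5) = -127.5
The minimum is at p = 6, q = 3.

p = 6, q = 3, z = -129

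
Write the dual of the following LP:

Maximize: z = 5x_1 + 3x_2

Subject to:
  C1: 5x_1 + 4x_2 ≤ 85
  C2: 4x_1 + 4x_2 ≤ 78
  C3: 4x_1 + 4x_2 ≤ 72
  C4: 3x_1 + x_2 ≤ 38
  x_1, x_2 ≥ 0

Primal max cᵀx s.t. Ax ≤ b, x ≥ 0  →  Dual min bᵀy s.t. Aᵀy ≥ c, y ≥ 0.

Minimize: z = 85y1 + 78y2 + 72y3 + 38y4

Subject to:
  5y1 + 4y2 + 4y3 + 3y4 ≥ 5
  4y1 + 4y2 + 4y3 + y4 ≥ 3
  y1, y2, y3, y4 ≥ 0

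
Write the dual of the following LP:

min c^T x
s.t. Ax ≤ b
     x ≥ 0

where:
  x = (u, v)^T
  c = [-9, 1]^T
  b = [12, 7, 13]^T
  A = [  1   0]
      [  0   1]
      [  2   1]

Primal min cᵀx s.t. Ax ≤ b, x ≥ 0  →  Dual max −bᵀy s.t. Aᵀy ≥ −c, y ≥ 0.

Maximize: z = -12y1 - 7y2 - 13y3

Subject to:
  y1 + 2y3 ≥ 9
  y2 + y3 ≥ -1
  y1, y2, y3 ≥ 0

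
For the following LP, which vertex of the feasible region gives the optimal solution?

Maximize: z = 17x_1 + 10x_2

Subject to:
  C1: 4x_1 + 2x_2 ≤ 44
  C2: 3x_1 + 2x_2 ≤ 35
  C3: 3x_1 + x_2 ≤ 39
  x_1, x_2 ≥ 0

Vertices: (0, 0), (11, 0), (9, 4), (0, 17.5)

Evaluate the objective at each vertex of the feasible region:
  z(0, 0) = 0
  z(11, 0) = 187
  z(9, 4) = 193  ←
  z(0, 17.5) = 175
The maximum is at x_1 = 9, x_2 = 4.

(9, 4)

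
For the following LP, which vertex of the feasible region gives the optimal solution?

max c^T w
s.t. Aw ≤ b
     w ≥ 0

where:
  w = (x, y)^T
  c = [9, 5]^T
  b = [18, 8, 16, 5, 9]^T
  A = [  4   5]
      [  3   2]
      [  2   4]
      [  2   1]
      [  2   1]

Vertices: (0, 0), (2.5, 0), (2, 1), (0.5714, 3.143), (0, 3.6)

Evaluate the objective at each vertex of the feasible region:
  z(0, 0) = 0
  z(2.5, 0) = 22.5
  z(2, 1) = 23  ←
  z(0.5714, 3.143) = 20.86
  z(0, 3.6) = 18
The maximum is at x = 2, y = 1.

(2, 1)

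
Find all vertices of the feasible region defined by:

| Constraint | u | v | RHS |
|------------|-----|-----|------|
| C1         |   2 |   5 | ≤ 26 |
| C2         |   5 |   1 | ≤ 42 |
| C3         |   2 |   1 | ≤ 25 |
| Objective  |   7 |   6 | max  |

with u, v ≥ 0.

(0, 0), (8.4, 0), (8, 2), (0, 5.2)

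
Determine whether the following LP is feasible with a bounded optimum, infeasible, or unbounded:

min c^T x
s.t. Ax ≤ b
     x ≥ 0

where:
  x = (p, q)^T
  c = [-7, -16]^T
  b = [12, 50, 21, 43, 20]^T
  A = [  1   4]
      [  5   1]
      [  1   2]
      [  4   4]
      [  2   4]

Feasible with a bounded optimal solution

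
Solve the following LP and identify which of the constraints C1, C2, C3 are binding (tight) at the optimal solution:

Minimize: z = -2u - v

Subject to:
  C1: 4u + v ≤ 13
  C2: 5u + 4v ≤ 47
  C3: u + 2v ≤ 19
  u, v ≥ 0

At u = 1, v = 9, compute slack b - a·x for each constraint:
  C1: 13 − 13 = 0  (binding)
  C2: 47 − 41 = 6  (slack)
  C3: 19 − 19 = 0  (binding)

Optimal: u = 1, v = 9
Binding: C1, C3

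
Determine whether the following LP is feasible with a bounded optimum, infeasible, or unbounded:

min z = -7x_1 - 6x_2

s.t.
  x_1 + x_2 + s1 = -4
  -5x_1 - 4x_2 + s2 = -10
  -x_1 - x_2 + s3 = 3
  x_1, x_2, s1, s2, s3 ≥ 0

Infeasible (no feasible solution exists)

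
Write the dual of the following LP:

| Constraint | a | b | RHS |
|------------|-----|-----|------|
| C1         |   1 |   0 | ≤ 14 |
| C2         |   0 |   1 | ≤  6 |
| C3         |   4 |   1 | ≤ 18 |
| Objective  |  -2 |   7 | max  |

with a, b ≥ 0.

Primal max cᵀx s.t. Ax ≤ b, x ≥ 0  →  Dual min bᵀy s.t. Aᵀy ≥ c, y ≥ 0.

Minimize: z = 14y1 + 6y2 + 18y3

Subject to:
  y1 + 4y3 ≥ -2
  y2 + y3 ≥ 7
  y1, y2, y3 ≥ 0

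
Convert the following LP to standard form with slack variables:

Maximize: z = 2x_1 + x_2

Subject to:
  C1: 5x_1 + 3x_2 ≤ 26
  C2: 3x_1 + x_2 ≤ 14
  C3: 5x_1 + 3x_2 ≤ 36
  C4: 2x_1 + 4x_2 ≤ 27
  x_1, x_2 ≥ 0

max z = 2x_1 + x_2

s.t.
  5x_1 + 3x_2 + s1 = 26
  3x_1 + x_2 + s2 = 14
  5x_1 + 3x_2 + s3 = 36
  2x_1 + 4x_2 + s4 = 27
  x_1, x_2, s1, s2, s3, s4 ≥ 0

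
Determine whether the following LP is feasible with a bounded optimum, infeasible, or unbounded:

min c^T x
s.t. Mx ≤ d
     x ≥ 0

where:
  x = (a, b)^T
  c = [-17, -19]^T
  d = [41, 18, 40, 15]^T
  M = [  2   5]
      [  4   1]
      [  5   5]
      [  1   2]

Feasible with a bounded optimal solution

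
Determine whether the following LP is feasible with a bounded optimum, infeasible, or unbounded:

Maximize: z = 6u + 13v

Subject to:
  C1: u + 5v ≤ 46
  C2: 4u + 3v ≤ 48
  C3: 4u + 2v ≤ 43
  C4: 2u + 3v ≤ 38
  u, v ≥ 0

Feasible with a bounded optimal solution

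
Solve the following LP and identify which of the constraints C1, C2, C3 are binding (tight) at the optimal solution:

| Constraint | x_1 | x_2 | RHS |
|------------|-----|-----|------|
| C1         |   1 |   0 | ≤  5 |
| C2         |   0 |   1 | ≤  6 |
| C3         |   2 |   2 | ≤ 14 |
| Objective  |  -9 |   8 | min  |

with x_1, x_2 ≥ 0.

At x_1 = 5, x_2 = 0, compute slack b - a·x for each constraint:
  C1: 5 − 5 = 0  (binding)
  C2: 6 − 0 = 6  (slack)
  C3: 14 − 10 = 4  (slack)

Optimal: x_1 = 5, x_2 = 0
Binding: C1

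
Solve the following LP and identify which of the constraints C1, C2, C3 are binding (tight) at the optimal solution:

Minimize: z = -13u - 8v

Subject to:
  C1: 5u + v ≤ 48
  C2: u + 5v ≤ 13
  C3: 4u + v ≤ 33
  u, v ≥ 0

At u = 8, v = 1, compute slack b - a·x for each constraint:
  C1: 48 − 41 = 7  (slack)
  C2: 13 − 13 = 0  (binding)
  C3: 33 − 33 = 0  (binding)

Optimal: u = 8, v = 1
Binding: C2, C3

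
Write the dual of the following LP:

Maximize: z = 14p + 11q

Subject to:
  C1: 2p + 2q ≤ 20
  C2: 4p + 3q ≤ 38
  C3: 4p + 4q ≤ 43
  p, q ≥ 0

Primal max cᵀx s.t. Ax ≤ b, x ≥ 0  →  Dual min bᵀy s.t. Aᵀy ≥ c, y ≥ 0.

Minimize: z = 20y1 + 38y2 + 43y3

Subject to:
  2y1 + 4y2 + 4y3 ≥ 14
  2y1 + 3y2 + 4y3 ≥ 11
  y1, y2, y3 ≥ 0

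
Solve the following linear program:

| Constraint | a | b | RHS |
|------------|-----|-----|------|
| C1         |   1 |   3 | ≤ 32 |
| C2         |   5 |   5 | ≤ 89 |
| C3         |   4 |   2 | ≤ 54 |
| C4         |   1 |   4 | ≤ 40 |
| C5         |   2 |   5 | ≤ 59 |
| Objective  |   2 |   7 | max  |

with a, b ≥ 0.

Evaluate the objective at each vertex of the feasible region:
  z(0, 0) = 0
  z(13.5, 0) = 27
  z(9.8, 7.4) = 71.4
  z(8, 8) = 72  ←
  z(0, 10) = 70
The maximum is at a = 8, b = 8.

a = 8, b = 8, z = 72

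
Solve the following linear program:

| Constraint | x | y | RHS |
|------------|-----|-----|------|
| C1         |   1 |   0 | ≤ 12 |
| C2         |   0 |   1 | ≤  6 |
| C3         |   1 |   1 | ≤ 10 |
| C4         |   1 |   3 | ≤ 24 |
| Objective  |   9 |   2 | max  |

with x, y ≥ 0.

Evaluate the objective at each vertex of the feasible region:
  z(0, 0) = 0
  z(10, 0) = 90  ←
  z(4, 6) = 48
  z(0, 6) = 12
The maximum is at x = 10, y = 0.

x = 10, y = 0, z = 90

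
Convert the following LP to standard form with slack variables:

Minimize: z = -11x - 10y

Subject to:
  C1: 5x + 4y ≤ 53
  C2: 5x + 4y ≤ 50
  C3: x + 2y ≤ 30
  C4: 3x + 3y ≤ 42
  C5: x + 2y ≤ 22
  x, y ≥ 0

min z = -11x - 10y

s.t.
  5x + 4y + s1 = 53
  5x + 4y + s2 = 50
  x + 2y + s3 = 30
  3x + 3y + s4 = 42
  x + 2y + s5 = 22
  x, y, s1, s2, s3, s4, s5 ≥ 0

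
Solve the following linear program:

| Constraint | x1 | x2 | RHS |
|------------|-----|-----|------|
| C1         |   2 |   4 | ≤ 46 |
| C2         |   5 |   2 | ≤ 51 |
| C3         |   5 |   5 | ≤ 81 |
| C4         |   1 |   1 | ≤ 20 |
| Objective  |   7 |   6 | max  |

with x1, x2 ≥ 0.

Evaluate the objective at each vertex of the feasible region:
  z(0, 0) = 0
  z(10.2, 0) = 71.4
  z(7, 8) = 97  ←
  z(0, 11.5) = 69
The maximum is at x1 = 7, x2 = 8.

x1 = 7, x2 = 8, z = 97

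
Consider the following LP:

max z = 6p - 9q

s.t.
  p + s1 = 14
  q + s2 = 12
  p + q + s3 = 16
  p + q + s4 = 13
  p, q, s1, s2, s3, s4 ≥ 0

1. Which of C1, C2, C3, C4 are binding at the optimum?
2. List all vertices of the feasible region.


1. C4
2. (0, 0), (13, 0), (1, 12), (0, 12)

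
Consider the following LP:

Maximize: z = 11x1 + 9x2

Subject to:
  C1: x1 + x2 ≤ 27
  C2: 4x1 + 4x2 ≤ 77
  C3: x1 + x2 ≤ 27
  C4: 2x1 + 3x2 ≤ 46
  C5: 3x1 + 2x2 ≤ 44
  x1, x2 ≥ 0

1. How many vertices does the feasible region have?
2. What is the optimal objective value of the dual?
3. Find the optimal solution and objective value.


1. 4
2. 178
3. x1 = 8, x2 = 10, z = 178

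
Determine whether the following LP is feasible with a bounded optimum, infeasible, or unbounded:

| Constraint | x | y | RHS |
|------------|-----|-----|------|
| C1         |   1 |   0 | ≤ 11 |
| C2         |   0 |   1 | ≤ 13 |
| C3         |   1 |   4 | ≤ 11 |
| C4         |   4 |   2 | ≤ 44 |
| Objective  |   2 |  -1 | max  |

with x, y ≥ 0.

Feasible with a bounded optimal solution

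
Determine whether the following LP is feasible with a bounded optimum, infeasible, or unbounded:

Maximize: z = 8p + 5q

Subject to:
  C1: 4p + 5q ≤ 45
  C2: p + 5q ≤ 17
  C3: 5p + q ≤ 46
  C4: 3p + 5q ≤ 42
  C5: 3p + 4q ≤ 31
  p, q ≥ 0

Feasible with a bounded optimal solution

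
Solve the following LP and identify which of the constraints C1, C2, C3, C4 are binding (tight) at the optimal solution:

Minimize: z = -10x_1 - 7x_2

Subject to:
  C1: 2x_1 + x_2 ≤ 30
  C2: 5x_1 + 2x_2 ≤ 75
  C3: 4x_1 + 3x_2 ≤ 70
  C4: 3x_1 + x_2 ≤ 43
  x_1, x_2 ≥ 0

At x_1 = 10, x_2 = 10, compute slack b - a·x for each constraint:
  C1: 30 − 30 = 0  (binding)
  C2: 75 − 70 = 5  (slack)
  C3: 70 − 70 = 0  (binding)
  C4: 43 − 40 = 3  (slack)

Optimal: x_1 = 10, x_2 = 10
Binding: C1, C3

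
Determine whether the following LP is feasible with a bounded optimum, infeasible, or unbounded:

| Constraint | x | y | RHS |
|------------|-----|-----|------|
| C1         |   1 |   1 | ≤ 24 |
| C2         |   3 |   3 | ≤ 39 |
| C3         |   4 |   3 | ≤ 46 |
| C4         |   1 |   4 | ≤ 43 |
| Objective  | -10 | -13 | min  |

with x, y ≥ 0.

Feasible with a bounded optimal solution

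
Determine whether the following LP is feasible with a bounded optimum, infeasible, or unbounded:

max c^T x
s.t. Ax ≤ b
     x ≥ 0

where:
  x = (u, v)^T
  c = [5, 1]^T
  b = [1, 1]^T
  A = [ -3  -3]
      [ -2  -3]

Unbounded (objective can increase without bound)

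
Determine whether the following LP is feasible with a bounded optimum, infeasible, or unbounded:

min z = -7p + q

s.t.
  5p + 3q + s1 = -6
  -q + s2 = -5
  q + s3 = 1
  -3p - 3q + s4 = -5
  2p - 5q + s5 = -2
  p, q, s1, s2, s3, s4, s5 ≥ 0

Infeasible (no feasible solution exists)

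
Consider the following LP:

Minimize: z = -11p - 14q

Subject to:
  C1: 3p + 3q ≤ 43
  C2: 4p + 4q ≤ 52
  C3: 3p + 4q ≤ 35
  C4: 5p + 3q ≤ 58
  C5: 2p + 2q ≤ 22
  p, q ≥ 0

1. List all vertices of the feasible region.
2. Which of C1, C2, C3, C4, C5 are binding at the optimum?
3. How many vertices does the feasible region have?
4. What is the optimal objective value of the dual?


1. (0, 0), (11, 0), (9, 2), (0, 8.75)
2. C3, C5
3. 4
4. -127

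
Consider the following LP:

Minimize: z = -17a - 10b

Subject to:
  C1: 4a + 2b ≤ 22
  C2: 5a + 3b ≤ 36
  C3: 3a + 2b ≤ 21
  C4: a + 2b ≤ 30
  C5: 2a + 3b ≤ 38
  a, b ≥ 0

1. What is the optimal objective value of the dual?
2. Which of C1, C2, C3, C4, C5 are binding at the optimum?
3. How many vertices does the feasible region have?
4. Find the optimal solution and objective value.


1. -107
2. C1, C3
3. 4
4. a = 1, b = 9, z = -107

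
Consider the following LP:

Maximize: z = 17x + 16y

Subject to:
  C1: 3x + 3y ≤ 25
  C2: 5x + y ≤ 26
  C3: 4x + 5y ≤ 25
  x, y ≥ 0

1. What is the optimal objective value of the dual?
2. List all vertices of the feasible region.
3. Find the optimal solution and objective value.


1. 101
2. (0, 0), (5.2, 0), (5, 1), (0, 5)
3. x = 5, y = 1, z = 101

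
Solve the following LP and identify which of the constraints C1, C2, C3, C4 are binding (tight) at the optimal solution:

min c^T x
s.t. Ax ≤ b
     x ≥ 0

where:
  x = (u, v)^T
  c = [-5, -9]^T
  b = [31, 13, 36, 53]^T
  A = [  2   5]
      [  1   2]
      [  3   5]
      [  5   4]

At u = 7, v = 3, compute slack b - a·x for each constraint:
  C1: 31 − 29 = 2  (slack)
  C2: 13 − 13 = 0  (binding)
  C3: 36 − 36 = 0  (binding)
  C4: 53 − 47 = 6  (slack)

Optimal: u = 7, v = 3
Binding: C2, C3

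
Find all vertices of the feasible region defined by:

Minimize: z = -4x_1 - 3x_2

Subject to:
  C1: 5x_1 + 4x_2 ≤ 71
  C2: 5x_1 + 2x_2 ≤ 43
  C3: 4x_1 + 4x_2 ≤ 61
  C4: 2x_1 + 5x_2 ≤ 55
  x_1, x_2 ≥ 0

(0, 0), (8.6, 0), (5, 9), (0, 11)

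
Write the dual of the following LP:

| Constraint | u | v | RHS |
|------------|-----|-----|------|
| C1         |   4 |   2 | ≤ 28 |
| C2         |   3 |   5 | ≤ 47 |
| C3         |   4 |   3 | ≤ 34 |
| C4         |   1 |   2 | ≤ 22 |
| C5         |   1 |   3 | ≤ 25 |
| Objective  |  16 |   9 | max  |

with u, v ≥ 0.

Primal max cᵀx s.t. Ax ≤ b, x ≥ 0  →  Dual min bᵀy s.t. Aᵀy ≥ c, y ≥ 0.

Minimize: z = 28y1 + 47y2 + 34y3 + 22y4 + 25y5

Subject to:
  4y1 + 3y2 + 4y3 + y4 + y5 ≥ 16
  2y1 + 5y2 + 3y3 + 2y4 + 3y5 ≥ 9
  y1, y2, y3, y4, y5 ≥ 0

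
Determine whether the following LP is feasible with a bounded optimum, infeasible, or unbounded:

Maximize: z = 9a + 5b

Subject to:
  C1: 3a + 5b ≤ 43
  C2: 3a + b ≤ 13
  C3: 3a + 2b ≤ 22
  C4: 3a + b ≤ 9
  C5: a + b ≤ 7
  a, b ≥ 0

Feasible with a bounded optimal solution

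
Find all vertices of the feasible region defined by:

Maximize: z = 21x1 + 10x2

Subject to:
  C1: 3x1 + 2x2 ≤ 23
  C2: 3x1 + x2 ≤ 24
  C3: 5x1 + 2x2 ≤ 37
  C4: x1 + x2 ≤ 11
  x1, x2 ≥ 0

(0, 0), (7.4, 0), (7, 1), (1, 10), (0, 11)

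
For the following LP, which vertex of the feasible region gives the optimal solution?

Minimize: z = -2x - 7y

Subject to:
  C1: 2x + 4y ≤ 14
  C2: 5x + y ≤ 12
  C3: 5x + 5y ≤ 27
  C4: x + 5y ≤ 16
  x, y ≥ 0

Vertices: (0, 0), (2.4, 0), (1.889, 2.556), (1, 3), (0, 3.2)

Evaluate the objective at each vertex of the feasible region:
  z(0, 0) = 0
  z(2.4, 0) = -4.8
  z(1.889, 2.556) = -21.67
  z(1, 3) = -23  ←
  z(0, 3.2) = -22.4
The minimum is at x = 1, y = 3.

(1, 3)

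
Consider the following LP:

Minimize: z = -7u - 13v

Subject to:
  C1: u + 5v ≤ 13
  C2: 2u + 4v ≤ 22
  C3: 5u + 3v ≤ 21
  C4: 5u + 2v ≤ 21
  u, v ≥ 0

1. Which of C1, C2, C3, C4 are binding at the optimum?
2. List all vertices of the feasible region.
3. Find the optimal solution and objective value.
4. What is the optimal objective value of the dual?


1. C1, C3
2. (0, 0), (4.2, 0), (3, 2), (0, 2.6)
3. u = 3, v = 2, z = -47
4. -47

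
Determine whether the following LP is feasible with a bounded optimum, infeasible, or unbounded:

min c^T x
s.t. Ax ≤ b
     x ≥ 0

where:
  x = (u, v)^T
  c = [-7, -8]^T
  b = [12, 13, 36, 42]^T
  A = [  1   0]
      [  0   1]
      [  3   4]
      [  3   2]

Feasible with a bounded optimal solution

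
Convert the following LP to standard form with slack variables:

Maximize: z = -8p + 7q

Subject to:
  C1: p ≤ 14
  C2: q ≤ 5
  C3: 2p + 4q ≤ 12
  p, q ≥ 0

max z = -8p + 7q

s.t.
  p + s1 = 14
  q + s2 = 5
  2p + 4q + s3 = 12
  p, q, s1, s2, s3 ≥ 0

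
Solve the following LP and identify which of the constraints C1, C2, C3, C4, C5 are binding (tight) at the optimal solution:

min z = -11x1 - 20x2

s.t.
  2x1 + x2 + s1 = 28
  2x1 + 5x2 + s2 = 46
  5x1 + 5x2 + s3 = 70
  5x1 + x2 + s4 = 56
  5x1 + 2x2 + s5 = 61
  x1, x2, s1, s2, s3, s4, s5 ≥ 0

At x1 = 8, x2 = 6, compute slack b - a·x for each constraint:
  C1: 28 − 22 = 6  (slack)
  C2: 46 − 46 = 0  (binding)
  C3: 70 − 70 = 0  (binding)
  C4: 56 − 46 = 10  (slack)
  C5: 61 − 52 = 9  (slack)

Optimal: x1 = 8, x2 = 6
Binding: C2, C3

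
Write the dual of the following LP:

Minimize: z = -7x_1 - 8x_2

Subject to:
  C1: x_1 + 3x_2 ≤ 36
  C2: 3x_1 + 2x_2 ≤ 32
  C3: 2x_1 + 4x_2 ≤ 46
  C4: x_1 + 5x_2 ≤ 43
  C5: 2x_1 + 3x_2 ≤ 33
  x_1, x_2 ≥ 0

Primal min cᵀx s.t. Ax ≤ b, x ≥ 0  →  Dual max −bᵀy s.t. Aᵀy ≥ −c, y ≥ 0.

Maximize: z = -36y1 - 32y2 - 46y3 - 43y4 - 33y5

Subject to:
  y1 + 3y2 + 2y3 + y4 + 2y5 ≥ 7
  3y1 + 2y2 + 4y3 + 5y4 + 3y5 ≥ 8
  y1, y2, y3, y4, y5 ≥ 0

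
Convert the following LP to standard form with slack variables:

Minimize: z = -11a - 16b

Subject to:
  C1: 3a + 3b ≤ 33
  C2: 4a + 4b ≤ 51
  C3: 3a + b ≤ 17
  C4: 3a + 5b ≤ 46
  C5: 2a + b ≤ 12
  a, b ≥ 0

min z = -11a - 16b

s.t.
  3a + 3b + s1 = 33
  4a + 4b + s2 = 51
  3a + b + s3 = 17
  3a + 5b + s4 = 46
  2a + b + s5 = 12
  a, b, s1, s2, s3, s4, s5 ≥ 0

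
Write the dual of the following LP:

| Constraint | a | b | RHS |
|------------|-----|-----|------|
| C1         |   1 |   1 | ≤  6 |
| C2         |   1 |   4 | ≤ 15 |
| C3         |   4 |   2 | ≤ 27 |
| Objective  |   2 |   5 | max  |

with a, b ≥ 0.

Primal max cᵀx s.t. Ax ≤ b, x ≥ 0  →  Dual min bᵀy s.t. Aᵀy ≥ c, y ≥ 0.

Minimize: z = 6y1 + 15y2 + 27y3

Subject to:
  y1 + y2 + 4y3 ≥ 2
  y1 + 4y2 + 2y3 ≥ 5
  y1, y2, y3 ≥ 0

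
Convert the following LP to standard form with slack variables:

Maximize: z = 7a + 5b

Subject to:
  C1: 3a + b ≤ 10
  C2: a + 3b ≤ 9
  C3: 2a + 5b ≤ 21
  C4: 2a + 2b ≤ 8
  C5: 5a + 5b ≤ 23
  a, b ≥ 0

max z = 7a + 5b

s.t.
  3a + b + s1 = 10
  a + 3b + s2 = 9
  2a + 5b + s3 = 21
  2a + 2b + s4 = 8
  5a + 5b + s5 = 23
  a, b, s1, s2, s3, s4, s5 ≥ 0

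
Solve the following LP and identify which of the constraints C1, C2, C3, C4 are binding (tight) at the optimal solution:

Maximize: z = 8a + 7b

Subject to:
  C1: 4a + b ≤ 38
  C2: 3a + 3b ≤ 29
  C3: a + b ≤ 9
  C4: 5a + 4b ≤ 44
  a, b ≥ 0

At a = 8, b = 1, compute slack b - a·x for each constraint:
  C1: 38 − 33 = 5  (slack)
  C2: 29 − 27 = 2  (slack)
  C3: 9 − 9 = 0  (binding)
  C4: 44 − 44 = 0  (binding)

Optimal: a = 8, b = 1
Binding: C3, C4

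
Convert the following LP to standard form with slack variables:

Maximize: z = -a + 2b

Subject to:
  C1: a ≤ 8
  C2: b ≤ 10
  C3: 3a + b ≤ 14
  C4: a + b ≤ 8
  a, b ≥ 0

max z = -a + 2b

s.t.
  a + s1 = 8
  b + s2 = 10
  3a + b + s3 = 14
  a + b + s4 = 8
  a, b, s1, s2, s3, s4 ≥ 0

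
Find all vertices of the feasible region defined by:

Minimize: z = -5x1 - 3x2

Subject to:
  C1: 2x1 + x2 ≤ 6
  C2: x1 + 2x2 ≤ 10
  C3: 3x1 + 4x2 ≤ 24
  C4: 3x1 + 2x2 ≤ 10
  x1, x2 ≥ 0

(0, 0), (3, 0), (2, 2), (0, 5)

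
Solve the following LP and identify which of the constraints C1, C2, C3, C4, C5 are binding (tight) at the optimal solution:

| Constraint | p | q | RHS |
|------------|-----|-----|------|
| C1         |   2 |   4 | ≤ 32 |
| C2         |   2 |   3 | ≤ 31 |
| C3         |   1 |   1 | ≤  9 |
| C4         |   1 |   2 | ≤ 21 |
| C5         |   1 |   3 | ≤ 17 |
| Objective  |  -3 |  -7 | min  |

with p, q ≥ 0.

At p = 5, q = 4, compute slack b - a·x for each constraint:
  C1: 32 − 26 = 6  (slack)
  C2: 31 − 22 = 9  (slack)
  C3: 9 − 9 = 0  (binding)
  C4: 21 − 13 = 8  (slack)
  C5: 17 − 17 = 0  (binding)

Optimal: p = 5, q = 4
Binding: C3, C5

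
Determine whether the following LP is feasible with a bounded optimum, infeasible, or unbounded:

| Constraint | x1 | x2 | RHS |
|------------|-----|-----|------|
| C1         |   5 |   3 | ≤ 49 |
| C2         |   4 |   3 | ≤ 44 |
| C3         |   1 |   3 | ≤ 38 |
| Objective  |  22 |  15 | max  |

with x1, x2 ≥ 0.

Feasible with a bounded optimal solution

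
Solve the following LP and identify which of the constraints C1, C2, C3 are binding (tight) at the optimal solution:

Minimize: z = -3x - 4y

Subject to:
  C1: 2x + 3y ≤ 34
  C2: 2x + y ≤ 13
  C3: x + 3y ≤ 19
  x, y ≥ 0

At x = 4, y = 5, compute slack b - a·x for each constraint:
  C1: 34 − 23 = 11  (slack)
  C2: 13 − 13 = 0  (binding)
  C3: 19 − 19 = 0  (binding)

Optimal: x = 4, y = 5
Binding: C2, C3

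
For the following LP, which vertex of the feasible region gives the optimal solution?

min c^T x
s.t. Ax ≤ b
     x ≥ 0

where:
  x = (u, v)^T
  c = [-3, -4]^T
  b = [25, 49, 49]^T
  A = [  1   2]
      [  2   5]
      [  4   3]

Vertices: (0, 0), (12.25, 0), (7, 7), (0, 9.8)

Evaluate the objective at each vertex of the feasible region:
  z(0, 0) = 0
  z(12.25, 0) = -36.75
  z(7, 7) = -49  ←
  z(0, 9.8) = -39.2
The minimum is at u = 7, v = 7.

(7, 7)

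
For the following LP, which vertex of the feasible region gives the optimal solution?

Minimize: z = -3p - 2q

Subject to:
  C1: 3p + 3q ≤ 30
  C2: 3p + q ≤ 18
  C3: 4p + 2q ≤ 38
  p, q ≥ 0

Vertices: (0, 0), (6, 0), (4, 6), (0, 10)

Evaluate the objective at each vertex of the feasible region:
  z(0, 0) = 0
  z(6, 0) = -18
  z(4, 6) = -24  ←
  z(0, 10) = -20
The minimum is at p = 4, q = 6.

(4, 6)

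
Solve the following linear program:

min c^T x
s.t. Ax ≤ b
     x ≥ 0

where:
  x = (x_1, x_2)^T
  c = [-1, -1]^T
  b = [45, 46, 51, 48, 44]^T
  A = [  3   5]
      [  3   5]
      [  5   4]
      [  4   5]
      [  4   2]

Evaluate the objective at each vertex of the feasible region:
  z(0, 0) = 0
  z(10.2, 0) = -10.2
  z(7, 4) = -11  ←
  z(3, 7.2) = -10.2
  z(0, 9) = -9
The minimum is at x_1 = 7, x_2 = 4.

x_1 = 7, x_2 = 4, z = -11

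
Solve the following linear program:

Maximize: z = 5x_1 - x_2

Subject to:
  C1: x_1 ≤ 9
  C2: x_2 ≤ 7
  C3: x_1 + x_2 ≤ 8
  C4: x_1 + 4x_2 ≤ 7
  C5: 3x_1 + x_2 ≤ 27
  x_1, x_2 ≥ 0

Evaluate the objective at each vertex of the feasible region:
  z(0, 0) = 0
  z(7, 0) = 35  ←
  z(0, 1.75) = -1.75
The maximum is at x_1 = 7, x_2 = 0.

x_1 = 7, x_2 = 0, z = 35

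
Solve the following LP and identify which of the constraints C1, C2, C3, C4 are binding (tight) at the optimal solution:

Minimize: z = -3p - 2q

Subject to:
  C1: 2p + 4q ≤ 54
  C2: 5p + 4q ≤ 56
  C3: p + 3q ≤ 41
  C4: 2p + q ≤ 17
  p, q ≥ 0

At p = 4, q = 9, compute slack b - a·x for each constraint:
  C1: 54 − 44 = 10  (slack)
  C2: 56 − 56 = 0  (binding)
  C3: 41 − 31 = 10  (slack)
  C4: 17 − 17 = 0  (binding)

Optimal: p = 4, q = 9
Binding: C2, C4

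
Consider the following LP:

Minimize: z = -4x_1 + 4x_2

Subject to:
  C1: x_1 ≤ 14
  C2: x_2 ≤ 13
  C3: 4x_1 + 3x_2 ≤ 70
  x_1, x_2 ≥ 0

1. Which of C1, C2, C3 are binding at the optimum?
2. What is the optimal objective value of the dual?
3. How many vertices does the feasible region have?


1. C1
2. -56
3. 5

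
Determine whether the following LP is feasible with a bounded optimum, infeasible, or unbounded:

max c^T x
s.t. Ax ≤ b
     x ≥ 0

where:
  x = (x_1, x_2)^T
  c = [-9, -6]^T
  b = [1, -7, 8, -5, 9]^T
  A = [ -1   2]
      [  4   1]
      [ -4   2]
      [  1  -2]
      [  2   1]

Infeasible (no feasible solution exists)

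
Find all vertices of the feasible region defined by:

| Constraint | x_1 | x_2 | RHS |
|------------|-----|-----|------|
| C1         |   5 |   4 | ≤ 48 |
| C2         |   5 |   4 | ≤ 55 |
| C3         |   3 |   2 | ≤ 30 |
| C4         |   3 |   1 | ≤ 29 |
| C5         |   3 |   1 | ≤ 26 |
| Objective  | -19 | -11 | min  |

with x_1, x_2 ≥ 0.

(0, 0), (8.667, 0), (8, 2), (0, 12)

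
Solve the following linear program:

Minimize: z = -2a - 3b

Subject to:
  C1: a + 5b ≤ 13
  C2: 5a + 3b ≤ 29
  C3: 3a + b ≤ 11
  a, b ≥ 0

Evaluate the objective at each vertex of the feasible region:
  z(0, 0) = 0
  z(3.667, 0) = -7.333
  z(3, 2) = -12  ←
  z(0, 2.6) = -7.8
The minimum is at a = 3, b = 2.

a = 3, b = 2, z = -12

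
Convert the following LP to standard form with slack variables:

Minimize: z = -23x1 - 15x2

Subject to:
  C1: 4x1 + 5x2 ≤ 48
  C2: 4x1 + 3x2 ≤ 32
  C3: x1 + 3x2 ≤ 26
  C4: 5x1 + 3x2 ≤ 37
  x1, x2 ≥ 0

min z = -23x1 - 15x2

s.t.
  4x1 + 5x2 + s1 = 48
  4x1 + 3x2 + s2 = 32
  x1 + 3x2 + s3 = 26
  5x1 + 3x2 + s4 = 37
  x1, x2, s1, s2, s3, s4 ≥ 0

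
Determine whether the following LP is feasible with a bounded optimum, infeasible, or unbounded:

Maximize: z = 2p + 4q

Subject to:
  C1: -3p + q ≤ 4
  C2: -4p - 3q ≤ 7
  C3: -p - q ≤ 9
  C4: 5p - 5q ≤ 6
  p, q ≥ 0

Unbounded (objective can increase without bound)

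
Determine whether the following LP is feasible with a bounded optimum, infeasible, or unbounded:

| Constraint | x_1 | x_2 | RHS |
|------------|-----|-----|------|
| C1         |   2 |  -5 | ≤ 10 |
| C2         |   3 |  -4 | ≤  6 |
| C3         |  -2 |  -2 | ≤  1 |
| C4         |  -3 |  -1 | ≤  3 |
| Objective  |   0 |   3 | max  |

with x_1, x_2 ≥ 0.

Unbounded (objective can increase without bound)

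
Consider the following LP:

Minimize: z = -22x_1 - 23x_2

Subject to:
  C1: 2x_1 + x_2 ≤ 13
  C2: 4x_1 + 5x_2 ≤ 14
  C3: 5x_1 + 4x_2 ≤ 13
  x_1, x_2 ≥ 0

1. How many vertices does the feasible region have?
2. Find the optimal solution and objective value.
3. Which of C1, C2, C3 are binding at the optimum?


1. 4
2. x_1 = 1, x_2 = 2, z = -68
3. C2, C3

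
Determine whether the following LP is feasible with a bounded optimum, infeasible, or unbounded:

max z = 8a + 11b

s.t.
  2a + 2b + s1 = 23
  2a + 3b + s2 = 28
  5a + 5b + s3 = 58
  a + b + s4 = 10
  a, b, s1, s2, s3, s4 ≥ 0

Feasible with a bounded optimal solution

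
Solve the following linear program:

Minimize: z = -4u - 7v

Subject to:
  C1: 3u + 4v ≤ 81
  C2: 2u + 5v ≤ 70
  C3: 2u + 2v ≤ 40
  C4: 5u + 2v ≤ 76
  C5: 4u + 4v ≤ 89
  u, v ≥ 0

Evaluate the objective at each vertex of the feasible region:
  z(0, 0) = 0
  z(15.2, 0) = -60.8
  z(12, 8) = -104
  z(10, 10) = -110  ←
  z(0, 14) = -98
The minimum is at u = 10, v = 10.

u = 10, v = 10, z = -110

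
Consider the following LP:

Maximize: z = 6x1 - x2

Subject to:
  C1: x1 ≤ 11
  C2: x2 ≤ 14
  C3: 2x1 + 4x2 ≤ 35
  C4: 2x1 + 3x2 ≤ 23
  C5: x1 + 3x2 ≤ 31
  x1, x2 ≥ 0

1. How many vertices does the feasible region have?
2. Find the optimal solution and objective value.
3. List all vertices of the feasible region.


1. 4
2. x1 = 11, x2 = 0, z = 66
3. (0, 0), (11, 0), (11, 0.3333), (0, 7.667)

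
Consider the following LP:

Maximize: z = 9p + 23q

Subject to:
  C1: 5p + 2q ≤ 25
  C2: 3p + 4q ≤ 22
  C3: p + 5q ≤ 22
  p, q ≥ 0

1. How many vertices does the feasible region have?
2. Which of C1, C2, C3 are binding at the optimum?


1. 5
2. C2, C3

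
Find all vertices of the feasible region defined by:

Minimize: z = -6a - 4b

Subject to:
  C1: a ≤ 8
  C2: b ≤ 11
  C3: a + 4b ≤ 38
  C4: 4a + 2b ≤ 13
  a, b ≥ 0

(0, 0), (3.25, 0), (0, 6.5)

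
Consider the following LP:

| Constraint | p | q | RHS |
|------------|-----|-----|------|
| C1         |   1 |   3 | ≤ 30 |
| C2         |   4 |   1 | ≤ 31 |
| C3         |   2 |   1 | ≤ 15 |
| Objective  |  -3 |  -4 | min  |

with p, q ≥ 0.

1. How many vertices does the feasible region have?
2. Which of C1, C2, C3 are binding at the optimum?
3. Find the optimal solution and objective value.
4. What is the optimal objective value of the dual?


1. 4
2. C1, C3
3. p = 3, q = 9, z = -45
4. -45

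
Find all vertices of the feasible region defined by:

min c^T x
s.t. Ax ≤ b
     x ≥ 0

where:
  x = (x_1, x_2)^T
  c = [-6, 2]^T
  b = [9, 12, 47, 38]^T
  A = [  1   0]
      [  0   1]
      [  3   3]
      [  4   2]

(0, 0), (9, 0), (9, 1), (3.5, 12), (0, 12)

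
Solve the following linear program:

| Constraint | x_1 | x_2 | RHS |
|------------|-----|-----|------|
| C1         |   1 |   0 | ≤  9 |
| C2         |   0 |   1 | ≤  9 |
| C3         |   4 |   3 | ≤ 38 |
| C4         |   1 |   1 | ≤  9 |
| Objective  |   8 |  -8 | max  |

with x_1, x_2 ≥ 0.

Evaluate the objective at each vertex of the feasible region:
  z(0, 0) = 0
  z(9, 0) = 72  ←
  z(0, 9) = -72
The maximum is at x_1 = 9, x_2 = 0.

x_1 = 9, x_2 = 0, z = 72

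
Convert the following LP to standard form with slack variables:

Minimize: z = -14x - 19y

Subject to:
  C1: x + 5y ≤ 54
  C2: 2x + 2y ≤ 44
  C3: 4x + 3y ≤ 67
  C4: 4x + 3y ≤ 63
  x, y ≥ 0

min z = -14x - 19y

s.t.
  x + 5y + s1 = 54
  2x + 2y + s2 = 44
  4x + 3y + s3 = 67
  4x + 3y + s4 = 63
  x, y, s1, s2, s3, s4 ≥ 0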